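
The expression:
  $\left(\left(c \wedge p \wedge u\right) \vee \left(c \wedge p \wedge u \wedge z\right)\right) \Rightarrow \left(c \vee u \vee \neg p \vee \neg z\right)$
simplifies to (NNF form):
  $\text{True}$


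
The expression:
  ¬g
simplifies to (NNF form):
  ¬g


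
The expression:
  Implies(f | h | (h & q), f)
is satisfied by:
  {f: True, h: False}
  {h: False, f: False}
  {h: True, f: True}


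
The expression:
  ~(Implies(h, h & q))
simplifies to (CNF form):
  h & ~q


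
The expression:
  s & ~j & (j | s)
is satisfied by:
  {s: True, j: False}


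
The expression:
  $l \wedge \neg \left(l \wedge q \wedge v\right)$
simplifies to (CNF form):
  $l \wedge \left(\neg q \vee \neg v\right)$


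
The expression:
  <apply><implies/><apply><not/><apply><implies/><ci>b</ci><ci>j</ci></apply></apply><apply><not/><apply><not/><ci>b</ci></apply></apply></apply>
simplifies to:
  <true/>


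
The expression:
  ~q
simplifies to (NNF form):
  ~q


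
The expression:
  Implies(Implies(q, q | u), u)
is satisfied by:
  {u: True}


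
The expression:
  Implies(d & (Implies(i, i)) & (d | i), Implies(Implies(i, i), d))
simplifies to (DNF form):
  True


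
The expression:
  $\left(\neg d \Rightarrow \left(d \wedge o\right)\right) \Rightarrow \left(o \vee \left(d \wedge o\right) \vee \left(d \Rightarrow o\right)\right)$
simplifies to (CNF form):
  $o \vee \neg d$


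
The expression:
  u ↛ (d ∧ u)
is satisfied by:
  {u: True, d: False}


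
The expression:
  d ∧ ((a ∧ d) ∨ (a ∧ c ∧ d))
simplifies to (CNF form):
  a ∧ d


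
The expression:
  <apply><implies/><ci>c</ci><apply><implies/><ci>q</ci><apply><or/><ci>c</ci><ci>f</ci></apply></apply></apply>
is always true.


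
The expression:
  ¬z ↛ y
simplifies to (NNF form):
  y ∨ ¬z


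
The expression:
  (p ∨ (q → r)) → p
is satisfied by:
  {q: True, p: True, r: False}
  {p: True, r: False, q: False}
  {q: True, p: True, r: True}
  {p: True, r: True, q: False}
  {q: True, r: False, p: False}


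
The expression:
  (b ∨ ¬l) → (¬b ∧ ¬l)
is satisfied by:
  {b: False}


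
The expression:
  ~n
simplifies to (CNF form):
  ~n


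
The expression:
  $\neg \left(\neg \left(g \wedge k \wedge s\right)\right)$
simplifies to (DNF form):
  $g \wedge k \wedge s$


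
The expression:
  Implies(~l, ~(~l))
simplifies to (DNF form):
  l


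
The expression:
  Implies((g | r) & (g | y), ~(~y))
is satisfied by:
  {y: True, g: False}
  {g: False, y: False}
  {g: True, y: True}


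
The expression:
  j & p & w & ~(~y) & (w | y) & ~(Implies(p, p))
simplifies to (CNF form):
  False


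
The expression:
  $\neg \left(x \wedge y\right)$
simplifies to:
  $\neg x \vee \neg y$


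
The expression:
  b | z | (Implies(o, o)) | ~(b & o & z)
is always true.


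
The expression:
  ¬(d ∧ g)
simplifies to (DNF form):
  ¬d ∨ ¬g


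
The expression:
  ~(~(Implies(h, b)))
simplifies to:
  b | ~h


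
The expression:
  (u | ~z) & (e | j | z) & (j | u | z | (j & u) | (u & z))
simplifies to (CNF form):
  (j | u) & (u | ~z) & (e | j | u) & (e | j | z) & (j | u | z) & (e | u | ~z) & (e | z | ~z) & (u | z | ~z)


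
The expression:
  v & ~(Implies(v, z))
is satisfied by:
  {v: True, z: False}


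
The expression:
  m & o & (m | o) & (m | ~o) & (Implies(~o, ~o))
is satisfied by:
  {m: True, o: True}


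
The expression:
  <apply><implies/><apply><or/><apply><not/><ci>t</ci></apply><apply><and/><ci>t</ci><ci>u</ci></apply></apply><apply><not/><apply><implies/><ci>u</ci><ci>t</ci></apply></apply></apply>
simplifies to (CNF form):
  <apply><and/><apply><or/><ci>t</ci><ci>u</ci></apply><apply><or/><ci>t</ci><apply><not/><ci>t</ci></apply></apply><apply><or/><ci>u</ci><apply><not/><ci>u</ci></apply></apply><apply><or/><apply><not/><ci>t</ci></apply><apply><not/><ci>u</ci></apply></apply></apply>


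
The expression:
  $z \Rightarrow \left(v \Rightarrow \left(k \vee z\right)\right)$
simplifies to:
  $\text{True}$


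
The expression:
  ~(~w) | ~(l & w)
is always true.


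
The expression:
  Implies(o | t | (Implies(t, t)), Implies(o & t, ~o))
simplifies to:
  ~o | ~t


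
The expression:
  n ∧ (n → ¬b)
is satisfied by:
  {n: True, b: False}


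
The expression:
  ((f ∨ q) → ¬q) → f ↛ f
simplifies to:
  q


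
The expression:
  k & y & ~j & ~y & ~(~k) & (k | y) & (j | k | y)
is never true.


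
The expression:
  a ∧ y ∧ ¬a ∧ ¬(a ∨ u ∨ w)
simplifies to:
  False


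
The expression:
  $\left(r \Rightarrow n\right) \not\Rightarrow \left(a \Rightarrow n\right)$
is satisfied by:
  {a: True, n: False, r: False}


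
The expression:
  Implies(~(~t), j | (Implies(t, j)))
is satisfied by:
  {j: True, t: False}
  {t: False, j: False}
  {t: True, j: True}


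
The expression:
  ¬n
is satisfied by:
  {n: False}


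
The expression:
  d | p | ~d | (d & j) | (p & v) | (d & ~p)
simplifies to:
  True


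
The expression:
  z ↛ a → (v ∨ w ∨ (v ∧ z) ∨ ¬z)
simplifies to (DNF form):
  a ∨ v ∨ w ∨ ¬z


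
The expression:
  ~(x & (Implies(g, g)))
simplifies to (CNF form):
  ~x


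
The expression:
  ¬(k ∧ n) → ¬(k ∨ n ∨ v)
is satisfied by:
  {n: True, k: True, v: False}
  {n: True, k: True, v: True}
  {v: False, k: False, n: False}


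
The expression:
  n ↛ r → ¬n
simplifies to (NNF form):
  r ∨ ¬n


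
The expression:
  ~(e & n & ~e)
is always true.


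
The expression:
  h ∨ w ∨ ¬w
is always true.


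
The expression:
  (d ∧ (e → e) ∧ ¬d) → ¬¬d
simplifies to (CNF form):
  True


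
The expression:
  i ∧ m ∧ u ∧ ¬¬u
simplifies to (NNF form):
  i ∧ m ∧ u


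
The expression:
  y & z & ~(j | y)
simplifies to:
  False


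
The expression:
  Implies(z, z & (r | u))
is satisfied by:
  {r: True, u: True, z: False}
  {r: True, u: False, z: False}
  {u: True, r: False, z: False}
  {r: False, u: False, z: False}
  {r: True, z: True, u: True}
  {r: True, z: True, u: False}
  {z: True, u: True, r: False}


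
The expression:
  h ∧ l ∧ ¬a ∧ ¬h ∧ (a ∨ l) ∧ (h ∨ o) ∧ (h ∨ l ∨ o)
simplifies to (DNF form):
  False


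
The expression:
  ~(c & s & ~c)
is always true.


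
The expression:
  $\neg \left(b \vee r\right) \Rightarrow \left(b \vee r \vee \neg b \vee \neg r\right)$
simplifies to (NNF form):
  $\text{True}$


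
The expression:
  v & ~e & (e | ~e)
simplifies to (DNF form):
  v & ~e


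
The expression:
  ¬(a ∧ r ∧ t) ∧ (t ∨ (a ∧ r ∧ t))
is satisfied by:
  {t: True, a: False, r: False}
  {t: True, r: True, a: False}
  {t: True, a: True, r: False}


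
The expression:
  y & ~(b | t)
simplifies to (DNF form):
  y & ~b & ~t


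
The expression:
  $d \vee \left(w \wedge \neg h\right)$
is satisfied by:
  {d: True, w: True, h: False}
  {d: True, w: False, h: False}
  {d: True, h: True, w: True}
  {d: True, h: True, w: False}
  {w: True, h: False, d: False}


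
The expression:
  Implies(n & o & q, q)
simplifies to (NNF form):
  True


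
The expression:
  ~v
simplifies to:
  ~v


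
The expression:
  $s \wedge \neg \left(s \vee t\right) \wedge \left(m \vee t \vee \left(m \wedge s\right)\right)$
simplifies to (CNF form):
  $\text{False}$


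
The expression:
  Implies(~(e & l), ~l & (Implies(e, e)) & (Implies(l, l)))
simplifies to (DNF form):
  e | ~l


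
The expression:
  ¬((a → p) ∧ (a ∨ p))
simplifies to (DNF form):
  ¬p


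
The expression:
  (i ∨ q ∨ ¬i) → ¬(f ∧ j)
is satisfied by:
  {j: False, f: False}
  {f: True, j: False}
  {j: True, f: False}


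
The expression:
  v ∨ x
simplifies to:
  v ∨ x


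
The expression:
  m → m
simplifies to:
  True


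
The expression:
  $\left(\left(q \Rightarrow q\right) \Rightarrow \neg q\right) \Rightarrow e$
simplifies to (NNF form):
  $e \vee q$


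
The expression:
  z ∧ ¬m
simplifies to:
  z ∧ ¬m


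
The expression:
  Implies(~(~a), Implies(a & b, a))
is always true.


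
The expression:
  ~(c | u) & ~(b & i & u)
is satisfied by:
  {u: False, c: False}


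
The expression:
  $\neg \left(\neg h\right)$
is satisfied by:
  {h: True}


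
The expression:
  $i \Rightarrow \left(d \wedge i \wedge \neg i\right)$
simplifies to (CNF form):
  $\neg i$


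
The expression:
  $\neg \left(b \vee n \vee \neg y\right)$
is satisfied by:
  {y: True, n: False, b: False}


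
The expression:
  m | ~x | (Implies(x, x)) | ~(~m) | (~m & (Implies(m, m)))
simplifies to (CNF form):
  True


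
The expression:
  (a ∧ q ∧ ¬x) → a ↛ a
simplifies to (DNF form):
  x ∨ ¬a ∨ ¬q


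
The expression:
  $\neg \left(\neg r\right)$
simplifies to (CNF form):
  $r$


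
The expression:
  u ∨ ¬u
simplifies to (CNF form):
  True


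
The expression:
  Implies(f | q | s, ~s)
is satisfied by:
  {s: False}


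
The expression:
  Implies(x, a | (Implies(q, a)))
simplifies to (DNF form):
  a | ~q | ~x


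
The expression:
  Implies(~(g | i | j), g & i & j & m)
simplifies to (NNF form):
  g | i | j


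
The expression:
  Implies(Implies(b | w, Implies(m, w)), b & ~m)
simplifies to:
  b & (~m | ~w)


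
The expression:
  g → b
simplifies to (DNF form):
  b ∨ ¬g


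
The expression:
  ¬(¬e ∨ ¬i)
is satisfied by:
  {i: True, e: True}


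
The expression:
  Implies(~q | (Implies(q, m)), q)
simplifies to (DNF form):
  q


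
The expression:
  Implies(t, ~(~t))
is always true.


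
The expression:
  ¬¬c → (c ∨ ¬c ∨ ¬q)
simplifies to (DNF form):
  True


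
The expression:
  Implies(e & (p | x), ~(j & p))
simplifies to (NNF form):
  ~e | ~j | ~p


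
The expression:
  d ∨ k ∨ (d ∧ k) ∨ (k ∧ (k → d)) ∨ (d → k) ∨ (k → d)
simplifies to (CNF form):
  True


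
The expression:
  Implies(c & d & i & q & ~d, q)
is always true.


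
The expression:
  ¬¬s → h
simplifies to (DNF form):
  h ∨ ¬s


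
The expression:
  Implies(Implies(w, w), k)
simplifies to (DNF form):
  k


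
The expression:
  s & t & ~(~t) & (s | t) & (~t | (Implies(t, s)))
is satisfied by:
  {t: True, s: True}


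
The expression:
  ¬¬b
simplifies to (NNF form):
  b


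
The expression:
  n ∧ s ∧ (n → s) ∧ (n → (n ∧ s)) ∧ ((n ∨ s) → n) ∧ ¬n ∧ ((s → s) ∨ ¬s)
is never true.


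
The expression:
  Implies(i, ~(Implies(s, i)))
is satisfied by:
  {i: False}


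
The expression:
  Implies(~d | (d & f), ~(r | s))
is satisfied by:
  {d: True, r: False, f: False, s: False}
  {d: False, r: False, f: False, s: False}
  {d: True, s: True, r: False, f: False}
  {d: True, f: True, s: False, r: False}
  {f: True, s: False, r: False, d: False}
  {d: True, r: True, s: False, f: False}
  {s: True, d: True, r: True, f: False}


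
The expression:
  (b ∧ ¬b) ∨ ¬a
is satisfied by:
  {a: False}


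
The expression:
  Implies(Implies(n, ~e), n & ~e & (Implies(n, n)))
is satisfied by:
  {n: True}


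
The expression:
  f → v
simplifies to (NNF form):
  v ∨ ¬f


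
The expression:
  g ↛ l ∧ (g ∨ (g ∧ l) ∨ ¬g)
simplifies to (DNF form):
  g ∧ ¬l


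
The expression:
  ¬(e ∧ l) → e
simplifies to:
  e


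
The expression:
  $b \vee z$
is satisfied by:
  {b: True, z: True}
  {b: True, z: False}
  {z: True, b: False}


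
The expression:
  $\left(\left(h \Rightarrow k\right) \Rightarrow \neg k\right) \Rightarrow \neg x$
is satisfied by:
  {k: True, x: False}
  {x: False, k: False}
  {x: True, k: True}


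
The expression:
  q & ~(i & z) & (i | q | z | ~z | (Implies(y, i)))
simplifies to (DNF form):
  (q & ~i) | (q & ~z)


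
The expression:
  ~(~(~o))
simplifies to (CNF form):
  ~o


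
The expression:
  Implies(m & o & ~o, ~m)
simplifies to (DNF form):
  True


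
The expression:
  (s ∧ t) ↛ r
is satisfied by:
  {t: True, s: True, r: False}


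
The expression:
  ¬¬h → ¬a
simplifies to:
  ¬a ∨ ¬h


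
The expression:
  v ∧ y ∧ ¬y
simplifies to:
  False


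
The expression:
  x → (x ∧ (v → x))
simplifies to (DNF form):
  True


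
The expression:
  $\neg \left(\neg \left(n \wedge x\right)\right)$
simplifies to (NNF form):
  $n \wedge x$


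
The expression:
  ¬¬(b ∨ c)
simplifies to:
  b ∨ c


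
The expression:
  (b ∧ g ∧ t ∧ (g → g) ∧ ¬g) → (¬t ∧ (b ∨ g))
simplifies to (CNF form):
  True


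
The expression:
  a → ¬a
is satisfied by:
  {a: False}


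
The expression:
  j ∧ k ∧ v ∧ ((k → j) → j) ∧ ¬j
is never true.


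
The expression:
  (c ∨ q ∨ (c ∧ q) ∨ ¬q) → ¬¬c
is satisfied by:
  {c: True}


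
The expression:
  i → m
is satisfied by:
  {m: True, i: False}
  {i: False, m: False}
  {i: True, m: True}


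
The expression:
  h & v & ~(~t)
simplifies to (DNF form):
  h & t & v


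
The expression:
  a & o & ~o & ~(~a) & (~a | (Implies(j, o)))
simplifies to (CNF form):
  False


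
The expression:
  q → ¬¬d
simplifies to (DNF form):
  d ∨ ¬q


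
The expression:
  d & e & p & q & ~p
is never true.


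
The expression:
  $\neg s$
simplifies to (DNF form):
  $\neg s$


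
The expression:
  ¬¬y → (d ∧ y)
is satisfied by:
  {d: True, y: False}
  {y: False, d: False}
  {y: True, d: True}


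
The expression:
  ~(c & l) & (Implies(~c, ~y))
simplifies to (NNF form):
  (c & ~l) | (~c & ~y)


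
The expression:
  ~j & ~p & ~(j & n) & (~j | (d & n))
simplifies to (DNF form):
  ~j & ~p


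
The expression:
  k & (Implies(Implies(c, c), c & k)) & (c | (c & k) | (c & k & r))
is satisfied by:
  {c: True, k: True}


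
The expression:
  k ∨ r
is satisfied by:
  {r: True, k: True}
  {r: True, k: False}
  {k: True, r: False}


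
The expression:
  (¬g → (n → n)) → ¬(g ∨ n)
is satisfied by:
  {n: False, g: False}


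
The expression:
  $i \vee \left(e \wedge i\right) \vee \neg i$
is always true.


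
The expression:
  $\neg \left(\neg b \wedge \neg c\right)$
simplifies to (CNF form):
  $b \vee c$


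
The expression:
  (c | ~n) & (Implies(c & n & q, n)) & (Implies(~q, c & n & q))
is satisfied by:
  {q: True, c: True, n: False}
  {q: True, c: False, n: False}
  {q: True, n: True, c: True}


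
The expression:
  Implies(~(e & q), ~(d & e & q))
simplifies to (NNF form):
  True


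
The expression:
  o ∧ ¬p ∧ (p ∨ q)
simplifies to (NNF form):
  o ∧ q ∧ ¬p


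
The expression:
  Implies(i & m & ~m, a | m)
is always true.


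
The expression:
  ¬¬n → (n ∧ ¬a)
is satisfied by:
  {n: False, a: False}
  {a: True, n: False}
  {n: True, a: False}


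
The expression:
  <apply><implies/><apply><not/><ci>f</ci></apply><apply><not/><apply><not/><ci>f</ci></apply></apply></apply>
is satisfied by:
  {f: True}


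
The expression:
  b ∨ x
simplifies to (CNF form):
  b ∨ x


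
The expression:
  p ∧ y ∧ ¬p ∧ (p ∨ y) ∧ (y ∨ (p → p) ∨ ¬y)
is never true.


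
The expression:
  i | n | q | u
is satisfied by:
  {i: True, n: True, q: True, u: True}
  {i: True, n: True, q: True, u: False}
  {i: True, n: True, u: True, q: False}
  {i: True, n: True, u: False, q: False}
  {i: True, q: True, u: True, n: False}
  {i: True, q: True, u: False, n: False}
  {i: True, q: False, u: True, n: False}
  {i: True, q: False, u: False, n: False}
  {n: True, q: True, u: True, i: False}
  {n: True, q: True, u: False, i: False}
  {n: True, u: True, q: False, i: False}
  {n: True, u: False, q: False, i: False}
  {q: True, u: True, n: False, i: False}
  {q: True, n: False, u: False, i: False}
  {u: True, n: False, q: False, i: False}


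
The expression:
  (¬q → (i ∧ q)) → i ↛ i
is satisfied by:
  {q: False}


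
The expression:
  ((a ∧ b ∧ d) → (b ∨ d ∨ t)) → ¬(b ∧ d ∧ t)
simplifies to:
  ¬b ∨ ¬d ∨ ¬t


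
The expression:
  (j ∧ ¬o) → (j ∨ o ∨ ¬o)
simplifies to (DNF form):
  True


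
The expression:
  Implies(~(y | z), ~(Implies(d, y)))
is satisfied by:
  {y: True, d: True, z: True}
  {y: True, d: True, z: False}
  {y: True, z: True, d: False}
  {y: True, z: False, d: False}
  {d: True, z: True, y: False}
  {d: True, z: False, y: False}
  {z: True, d: False, y: False}


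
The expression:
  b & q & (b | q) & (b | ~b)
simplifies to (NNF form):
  b & q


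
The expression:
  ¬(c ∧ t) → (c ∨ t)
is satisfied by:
  {t: True, c: True}
  {t: True, c: False}
  {c: True, t: False}


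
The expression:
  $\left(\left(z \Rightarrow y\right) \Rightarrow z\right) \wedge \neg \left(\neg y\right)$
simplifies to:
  $y \wedge z$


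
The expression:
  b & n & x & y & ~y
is never true.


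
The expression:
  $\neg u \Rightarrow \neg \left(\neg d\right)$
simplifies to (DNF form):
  $d \vee u$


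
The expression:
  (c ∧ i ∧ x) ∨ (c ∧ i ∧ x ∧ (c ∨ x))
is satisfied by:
  {c: True, i: True, x: True}


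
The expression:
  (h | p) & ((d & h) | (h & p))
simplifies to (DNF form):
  (d & h) | (h & p)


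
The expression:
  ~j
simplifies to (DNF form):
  ~j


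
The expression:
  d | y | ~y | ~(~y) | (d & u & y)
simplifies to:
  True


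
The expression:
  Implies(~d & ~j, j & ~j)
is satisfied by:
  {d: True, j: True}
  {d: True, j: False}
  {j: True, d: False}


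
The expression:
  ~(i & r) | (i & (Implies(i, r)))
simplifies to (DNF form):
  True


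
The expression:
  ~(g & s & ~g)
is always true.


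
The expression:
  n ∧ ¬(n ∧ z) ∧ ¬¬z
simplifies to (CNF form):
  False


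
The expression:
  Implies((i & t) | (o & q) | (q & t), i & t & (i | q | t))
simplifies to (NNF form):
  ~q | (i & t) | (~o & ~t)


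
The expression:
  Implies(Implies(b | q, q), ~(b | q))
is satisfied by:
  {q: False}


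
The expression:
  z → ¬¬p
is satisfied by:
  {p: True, z: False}
  {z: False, p: False}
  {z: True, p: True}


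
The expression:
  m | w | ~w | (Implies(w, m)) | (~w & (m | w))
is always true.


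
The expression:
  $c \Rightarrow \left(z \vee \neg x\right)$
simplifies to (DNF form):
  $z \vee \neg c \vee \neg x$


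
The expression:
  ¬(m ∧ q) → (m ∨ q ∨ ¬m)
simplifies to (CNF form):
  True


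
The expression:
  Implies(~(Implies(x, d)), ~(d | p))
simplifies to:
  d | ~p | ~x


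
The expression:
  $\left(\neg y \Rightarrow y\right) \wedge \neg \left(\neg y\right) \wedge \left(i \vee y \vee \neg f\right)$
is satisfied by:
  {y: True}


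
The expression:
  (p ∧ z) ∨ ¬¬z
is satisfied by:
  {z: True}


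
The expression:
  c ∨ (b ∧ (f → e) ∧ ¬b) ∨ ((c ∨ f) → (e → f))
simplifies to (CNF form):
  True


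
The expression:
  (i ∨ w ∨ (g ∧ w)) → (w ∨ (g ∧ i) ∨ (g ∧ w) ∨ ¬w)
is always true.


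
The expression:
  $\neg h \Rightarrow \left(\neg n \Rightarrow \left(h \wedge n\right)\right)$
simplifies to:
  $h \vee n$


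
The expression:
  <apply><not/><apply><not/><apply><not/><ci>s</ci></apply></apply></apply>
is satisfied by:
  {s: False}


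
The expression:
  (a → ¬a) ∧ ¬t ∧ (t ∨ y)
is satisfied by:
  {y: True, t: False, a: False}


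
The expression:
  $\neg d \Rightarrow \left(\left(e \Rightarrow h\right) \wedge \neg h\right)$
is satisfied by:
  {d: True, e: False, h: False}
  {d: True, h: True, e: False}
  {d: True, e: True, h: False}
  {d: True, h: True, e: True}
  {h: False, e: False, d: False}


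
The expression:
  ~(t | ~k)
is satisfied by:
  {k: True, t: False}


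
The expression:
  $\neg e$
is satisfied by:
  {e: False}


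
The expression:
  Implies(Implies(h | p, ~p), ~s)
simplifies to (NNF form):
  p | ~s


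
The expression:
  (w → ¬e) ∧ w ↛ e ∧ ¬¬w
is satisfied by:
  {w: True, e: False}


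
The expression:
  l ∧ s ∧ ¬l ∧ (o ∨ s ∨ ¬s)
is never true.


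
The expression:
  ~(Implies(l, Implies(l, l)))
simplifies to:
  False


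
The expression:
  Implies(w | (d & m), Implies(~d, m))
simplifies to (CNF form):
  d | m | ~w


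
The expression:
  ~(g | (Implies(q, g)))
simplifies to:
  q & ~g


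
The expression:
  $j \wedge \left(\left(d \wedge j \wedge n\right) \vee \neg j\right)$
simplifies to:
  $d \wedge j \wedge n$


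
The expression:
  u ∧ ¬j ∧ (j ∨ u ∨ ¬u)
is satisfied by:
  {u: True, j: False}


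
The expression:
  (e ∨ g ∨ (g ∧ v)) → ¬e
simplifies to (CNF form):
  ¬e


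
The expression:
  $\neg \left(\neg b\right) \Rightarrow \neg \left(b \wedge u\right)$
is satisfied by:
  {u: False, b: False}
  {b: True, u: False}
  {u: True, b: False}


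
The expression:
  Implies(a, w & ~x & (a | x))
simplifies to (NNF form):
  ~a | (w & ~x)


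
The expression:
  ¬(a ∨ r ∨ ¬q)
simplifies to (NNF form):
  q ∧ ¬a ∧ ¬r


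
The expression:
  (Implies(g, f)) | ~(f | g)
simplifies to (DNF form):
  f | ~g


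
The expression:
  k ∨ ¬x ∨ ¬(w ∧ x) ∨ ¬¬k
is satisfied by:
  {k: True, w: False, x: False}
  {w: False, x: False, k: False}
  {x: True, k: True, w: False}
  {x: True, w: False, k: False}
  {k: True, w: True, x: False}
  {w: True, k: False, x: False}
  {x: True, w: True, k: True}


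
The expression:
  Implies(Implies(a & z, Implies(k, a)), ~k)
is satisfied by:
  {k: False}


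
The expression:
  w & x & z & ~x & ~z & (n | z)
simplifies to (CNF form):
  False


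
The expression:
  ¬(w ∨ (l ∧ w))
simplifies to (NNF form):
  ¬w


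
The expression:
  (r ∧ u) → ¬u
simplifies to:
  ¬r ∨ ¬u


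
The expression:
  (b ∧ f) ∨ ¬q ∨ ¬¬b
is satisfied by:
  {b: True, q: False}
  {q: False, b: False}
  {q: True, b: True}


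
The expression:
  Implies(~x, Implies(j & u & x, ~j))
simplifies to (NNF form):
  True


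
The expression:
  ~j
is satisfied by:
  {j: False}


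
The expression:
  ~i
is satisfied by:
  {i: False}


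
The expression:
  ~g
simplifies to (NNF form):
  ~g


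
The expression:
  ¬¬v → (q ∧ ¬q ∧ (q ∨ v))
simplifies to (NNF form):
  ¬v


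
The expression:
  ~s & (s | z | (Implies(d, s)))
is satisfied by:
  {z: True, s: False, d: False}
  {z: False, s: False, d: False}
  {d: True, z: True, s: False}


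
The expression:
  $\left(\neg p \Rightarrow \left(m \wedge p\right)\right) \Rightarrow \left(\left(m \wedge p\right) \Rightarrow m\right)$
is always true.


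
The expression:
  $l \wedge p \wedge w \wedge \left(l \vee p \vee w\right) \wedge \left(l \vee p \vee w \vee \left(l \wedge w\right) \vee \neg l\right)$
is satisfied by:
  {p: True, w: True, l: True}


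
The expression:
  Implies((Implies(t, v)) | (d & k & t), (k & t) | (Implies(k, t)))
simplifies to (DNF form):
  t | ~k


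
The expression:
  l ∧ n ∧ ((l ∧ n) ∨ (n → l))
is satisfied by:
  {n: True, l: True}


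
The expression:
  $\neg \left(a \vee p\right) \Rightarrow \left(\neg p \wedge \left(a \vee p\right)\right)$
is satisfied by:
  {a: True, p: True}
  {a: True, p: False}
  {p: True, a: False}


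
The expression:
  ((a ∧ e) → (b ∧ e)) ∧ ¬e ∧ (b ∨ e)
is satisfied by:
  {b: True, e: False}


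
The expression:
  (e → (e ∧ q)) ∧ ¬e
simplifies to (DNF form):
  ¬e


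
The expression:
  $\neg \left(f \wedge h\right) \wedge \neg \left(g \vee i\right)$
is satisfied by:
  {g: False, h: False, i: False, f: False}
  {f: True, g: False, h: False, i: False}
  {h: True, f: False, g: False, i: False}


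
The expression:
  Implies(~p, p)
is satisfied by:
  {p: True}


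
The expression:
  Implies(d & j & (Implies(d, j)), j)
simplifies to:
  True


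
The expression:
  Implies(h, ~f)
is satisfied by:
  {h: False, f: False}
  {f: True, h: False}
  {h: True, f: False}


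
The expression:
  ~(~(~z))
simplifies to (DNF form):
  ~z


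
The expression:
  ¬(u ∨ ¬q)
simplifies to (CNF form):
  q ∧ ¬u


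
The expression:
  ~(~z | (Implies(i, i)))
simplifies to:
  False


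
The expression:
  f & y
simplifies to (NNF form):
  f & y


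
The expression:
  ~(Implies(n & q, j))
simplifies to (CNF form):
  n & q & ~j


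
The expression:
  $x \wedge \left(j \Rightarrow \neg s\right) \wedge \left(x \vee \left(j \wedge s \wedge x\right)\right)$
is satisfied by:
  {x: True, s: False, j: False}
  {j: True, x: True, s: False}
  {s: True, x: True, j: False}


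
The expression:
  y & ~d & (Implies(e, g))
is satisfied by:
  {y: True, g: True, e: False, d: False}
  {y: True, e: False, g: False, d: False}
  {y: True, g: True, e: True, d: False}


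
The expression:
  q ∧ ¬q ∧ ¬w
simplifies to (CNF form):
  False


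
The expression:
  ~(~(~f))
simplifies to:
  ~f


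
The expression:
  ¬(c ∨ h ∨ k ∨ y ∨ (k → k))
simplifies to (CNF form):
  False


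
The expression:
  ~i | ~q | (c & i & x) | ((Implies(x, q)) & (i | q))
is always true.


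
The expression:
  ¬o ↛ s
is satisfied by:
  {s: True, o: False}
  {o: False, s: False}
  {o: True, s: True}


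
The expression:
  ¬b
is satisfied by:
  {b: False}


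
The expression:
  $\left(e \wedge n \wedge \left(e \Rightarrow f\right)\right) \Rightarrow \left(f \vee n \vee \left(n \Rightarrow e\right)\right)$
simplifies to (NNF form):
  $\text{True}$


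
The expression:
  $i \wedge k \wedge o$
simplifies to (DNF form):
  $i \wedge k \wedge o$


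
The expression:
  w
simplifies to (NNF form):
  w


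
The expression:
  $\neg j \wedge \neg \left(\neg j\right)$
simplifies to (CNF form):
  $\text{False}$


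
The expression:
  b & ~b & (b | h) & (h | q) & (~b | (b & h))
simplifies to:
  False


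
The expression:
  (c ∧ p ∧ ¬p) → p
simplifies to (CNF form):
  True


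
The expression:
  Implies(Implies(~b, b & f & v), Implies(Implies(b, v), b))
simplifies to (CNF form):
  True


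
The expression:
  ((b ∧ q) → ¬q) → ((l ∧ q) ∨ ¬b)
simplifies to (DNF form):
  q ∨ ¬b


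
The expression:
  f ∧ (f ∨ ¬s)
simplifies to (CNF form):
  f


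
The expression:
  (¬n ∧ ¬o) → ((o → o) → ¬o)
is always true.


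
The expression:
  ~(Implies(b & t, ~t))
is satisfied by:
  {t: True, b: True}


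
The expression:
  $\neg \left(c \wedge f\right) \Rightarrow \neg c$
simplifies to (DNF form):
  $f \vee \neg c$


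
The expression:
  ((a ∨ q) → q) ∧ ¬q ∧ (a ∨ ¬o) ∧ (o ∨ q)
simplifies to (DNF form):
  False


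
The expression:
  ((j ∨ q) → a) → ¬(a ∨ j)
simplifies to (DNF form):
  ¬a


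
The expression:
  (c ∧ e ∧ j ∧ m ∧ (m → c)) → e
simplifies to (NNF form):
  True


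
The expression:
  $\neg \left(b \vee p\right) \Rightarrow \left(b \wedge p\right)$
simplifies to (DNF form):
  $b \vee p$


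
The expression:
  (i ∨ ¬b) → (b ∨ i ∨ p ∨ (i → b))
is always true.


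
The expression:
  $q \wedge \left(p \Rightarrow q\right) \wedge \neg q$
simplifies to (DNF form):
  $\text{False}$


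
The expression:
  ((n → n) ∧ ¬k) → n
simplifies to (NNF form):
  k ∨ n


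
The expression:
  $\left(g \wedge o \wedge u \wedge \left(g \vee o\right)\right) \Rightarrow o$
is always true.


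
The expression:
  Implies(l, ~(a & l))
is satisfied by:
  {l: False, a: False}
  {a: True, l: False}
  {l: True, a: False}


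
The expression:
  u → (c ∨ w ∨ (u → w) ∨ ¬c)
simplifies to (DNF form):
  True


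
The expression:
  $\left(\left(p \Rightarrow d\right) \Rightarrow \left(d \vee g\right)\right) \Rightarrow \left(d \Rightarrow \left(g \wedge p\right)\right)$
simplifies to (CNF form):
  $\left(g \vee \neg d\right) \wedge \left(p \vee \neg d\right)$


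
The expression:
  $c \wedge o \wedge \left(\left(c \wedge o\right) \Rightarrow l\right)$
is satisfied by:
  {c: True, o: True, l: True}


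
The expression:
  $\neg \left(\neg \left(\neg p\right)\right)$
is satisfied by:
  {p: False}


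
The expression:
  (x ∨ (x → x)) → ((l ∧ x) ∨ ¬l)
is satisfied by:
  {x: True, l: False}
  {l: False, x: False}
  {l: True, x: True}


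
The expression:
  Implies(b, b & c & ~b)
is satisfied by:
  {b: False}


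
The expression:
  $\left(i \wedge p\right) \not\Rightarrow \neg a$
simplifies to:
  $a \wedge i \wedge p$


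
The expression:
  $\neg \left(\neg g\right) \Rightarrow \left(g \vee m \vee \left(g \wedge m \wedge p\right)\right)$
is always true.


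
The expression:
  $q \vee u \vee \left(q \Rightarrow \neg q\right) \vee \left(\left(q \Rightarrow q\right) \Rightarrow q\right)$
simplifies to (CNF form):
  $\text{True}$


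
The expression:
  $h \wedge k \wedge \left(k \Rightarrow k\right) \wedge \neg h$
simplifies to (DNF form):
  $\text{False}$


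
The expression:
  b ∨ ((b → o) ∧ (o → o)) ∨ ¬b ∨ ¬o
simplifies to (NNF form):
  True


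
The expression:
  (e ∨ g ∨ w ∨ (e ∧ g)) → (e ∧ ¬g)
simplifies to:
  ¬g ∧ (e ∨ ¬w)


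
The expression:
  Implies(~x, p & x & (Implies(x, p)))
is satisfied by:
  {x: True}


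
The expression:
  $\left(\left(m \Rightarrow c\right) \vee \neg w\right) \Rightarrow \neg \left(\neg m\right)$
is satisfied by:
  {m: True}


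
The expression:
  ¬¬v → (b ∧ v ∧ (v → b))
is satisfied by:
  {b: True, v: False}
  {v: False, b: False}
  {v: True, b: True}


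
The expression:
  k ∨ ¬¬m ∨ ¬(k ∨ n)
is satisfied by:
  {k: True, m: True, n: False}
  {k: True, m: False, n: False}
  {m: True, k: False, n: False}
  {k: False, m: False, n: False}
  {n: True, k: True, m: True}
  {n: True, k: True, m: False}
  {n: True, m: True, k: False}


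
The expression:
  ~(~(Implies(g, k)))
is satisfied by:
  {k: True, g: False}
  {g: False, k: False}
  {g: True, k: True}


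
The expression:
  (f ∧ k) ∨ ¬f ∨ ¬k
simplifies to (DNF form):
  True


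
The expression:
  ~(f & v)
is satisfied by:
  {v: False, f: False}
  {f: True, v: False}
  {v: True, f: False}


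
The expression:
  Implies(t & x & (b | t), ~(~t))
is always true.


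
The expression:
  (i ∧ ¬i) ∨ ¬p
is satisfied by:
  {p: False}


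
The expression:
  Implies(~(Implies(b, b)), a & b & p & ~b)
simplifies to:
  True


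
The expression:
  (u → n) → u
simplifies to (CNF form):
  u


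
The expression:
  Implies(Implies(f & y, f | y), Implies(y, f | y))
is always true.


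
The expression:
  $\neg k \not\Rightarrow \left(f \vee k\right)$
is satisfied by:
  {f: False, k: False}


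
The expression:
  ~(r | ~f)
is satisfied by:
  {f: True, r: False}


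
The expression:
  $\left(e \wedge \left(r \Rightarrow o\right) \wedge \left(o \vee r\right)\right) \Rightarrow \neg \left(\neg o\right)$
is always true.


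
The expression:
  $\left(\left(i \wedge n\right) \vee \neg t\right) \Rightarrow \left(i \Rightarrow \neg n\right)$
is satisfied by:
  {n: False, i: False}
  {i: True, n: False}
  {n: True, i: False}


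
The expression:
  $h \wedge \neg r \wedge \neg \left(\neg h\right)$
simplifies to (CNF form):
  $h \wedge \neg r$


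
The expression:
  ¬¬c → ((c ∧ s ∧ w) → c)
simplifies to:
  True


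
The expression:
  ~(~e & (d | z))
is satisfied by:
  {e: True, z: False, d: False}
  {d: True, e: True, z: False}
  {e: True, z: True, d: False}
  {d: True, e: True, z: True}
  {d: False, z: False, e: False}


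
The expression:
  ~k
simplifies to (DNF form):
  ~k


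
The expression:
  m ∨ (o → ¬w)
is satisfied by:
  {m: True, w: False, o: False}
  {w: False, o: False, m: False}
  {o: True, m: True, w: False}
  {o: True, w: False, m: False}
  {m: True, w: True, o: False}
  {w: True, m: False, o: False}
  {o: True, w: True, m: True}


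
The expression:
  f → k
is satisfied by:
  {k: True, f: False}
  {f: False, k: False}
  {f: True, k: True}


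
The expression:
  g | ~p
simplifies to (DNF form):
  g | ~p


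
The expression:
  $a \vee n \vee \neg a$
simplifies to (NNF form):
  $\text{True}$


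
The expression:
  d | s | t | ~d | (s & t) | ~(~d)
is always true.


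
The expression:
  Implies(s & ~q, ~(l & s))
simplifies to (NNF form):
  q | ~l | ~s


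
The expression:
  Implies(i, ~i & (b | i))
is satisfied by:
  {i: False}


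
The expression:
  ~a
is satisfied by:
  {a: False}


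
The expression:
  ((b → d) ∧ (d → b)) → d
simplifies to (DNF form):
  b ∨ d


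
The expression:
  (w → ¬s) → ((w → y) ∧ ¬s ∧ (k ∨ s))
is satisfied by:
  {w: True, s: True, k: True, y: True}
  {w: True, s: True, k: True, y: False}
  {w: True, s: True, y: True, k: False}
  {w: True, s: True, y: False, k: False}
  {k: True, y: True, w: False, s: False}
  {k: True, y: False, w: False, s: False}
  {w: True, k: True, y: True, s: False}


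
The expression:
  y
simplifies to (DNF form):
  y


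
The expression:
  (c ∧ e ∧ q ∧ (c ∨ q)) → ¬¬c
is always true.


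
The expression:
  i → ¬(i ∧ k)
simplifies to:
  ¬i ∨ ¬k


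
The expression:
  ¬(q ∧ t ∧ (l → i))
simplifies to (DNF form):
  (l ∧ ¬i) ∨ ¬q ∨ ¬t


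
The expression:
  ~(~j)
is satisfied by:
  {j: True}


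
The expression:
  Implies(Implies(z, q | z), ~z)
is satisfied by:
  {z: False}


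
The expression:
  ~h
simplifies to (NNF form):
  ~h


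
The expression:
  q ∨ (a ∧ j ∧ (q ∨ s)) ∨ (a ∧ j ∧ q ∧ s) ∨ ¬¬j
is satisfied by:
  {q: True, j: True}
  {q: True, j: False}
  {j: True, q: False}


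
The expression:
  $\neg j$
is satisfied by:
  {j: False}


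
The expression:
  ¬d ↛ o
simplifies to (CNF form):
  o ∨ ¬d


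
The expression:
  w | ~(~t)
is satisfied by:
  {t: True, w: True}
  {t: True, w: False}
  {w: True, t: False}


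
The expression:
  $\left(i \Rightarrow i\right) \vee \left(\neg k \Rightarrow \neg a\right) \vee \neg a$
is always true.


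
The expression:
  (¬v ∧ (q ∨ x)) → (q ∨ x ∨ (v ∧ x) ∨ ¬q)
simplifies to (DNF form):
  True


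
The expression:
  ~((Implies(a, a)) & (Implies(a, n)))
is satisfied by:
  {a: True, n: False}


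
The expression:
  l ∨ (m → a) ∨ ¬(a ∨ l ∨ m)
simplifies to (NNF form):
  a ∨ l ∨ ¬m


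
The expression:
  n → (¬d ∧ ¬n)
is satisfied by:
  {n: False}


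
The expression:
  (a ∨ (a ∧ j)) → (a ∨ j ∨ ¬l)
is always true.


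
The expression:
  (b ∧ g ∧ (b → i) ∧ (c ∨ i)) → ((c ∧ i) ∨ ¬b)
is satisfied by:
  {c: True, g: False, b: False, i: False}
  {i: False, g: False, c: False, b: False}
  {i: True, c: True, g: False, b: False}
  {i: True, g: False, c: False, b: False}
  {b: True, c: True, i: False, g: False}
  {b: True, i: False, g: False, c: False}
  {b: True, i: True, c: True, g: False}
  {b: True, i: True, g: False, c: False}
  {c: True, g: True, b: False, i: False}
  {g: True, b: False, c: False, i: False}
  {i: True, g: True, c: True, b: False}
  {i: True, g: True, b: False, c: False}
  {c: True, g: True, b: True, i: False}
  {g: True, b: True, i: False, c: False}
  {i: True, g: True, b: True, c: True}


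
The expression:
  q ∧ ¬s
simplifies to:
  q ∧ ¬s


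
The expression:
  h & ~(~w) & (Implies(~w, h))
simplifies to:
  h & w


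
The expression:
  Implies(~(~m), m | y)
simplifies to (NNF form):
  True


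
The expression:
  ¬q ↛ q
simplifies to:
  True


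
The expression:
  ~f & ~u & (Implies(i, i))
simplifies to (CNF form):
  ~f & ~u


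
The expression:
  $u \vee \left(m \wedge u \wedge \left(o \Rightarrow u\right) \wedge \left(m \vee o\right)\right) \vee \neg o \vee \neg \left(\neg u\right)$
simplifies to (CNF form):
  $u \vee \neg o$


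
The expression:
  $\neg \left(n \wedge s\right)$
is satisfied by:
  {s: False, n: False}
  {n: True, s: False}
  {s: True, n: False}


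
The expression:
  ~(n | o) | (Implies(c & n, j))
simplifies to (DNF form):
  j | ~c | ~n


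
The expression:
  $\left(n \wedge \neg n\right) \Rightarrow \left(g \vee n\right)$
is always true.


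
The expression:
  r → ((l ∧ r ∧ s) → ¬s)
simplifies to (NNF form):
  ¬l ∨ ¬r ∨ ¬s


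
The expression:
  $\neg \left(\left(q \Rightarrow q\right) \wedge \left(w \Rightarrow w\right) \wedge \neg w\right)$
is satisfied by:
  {w: True}


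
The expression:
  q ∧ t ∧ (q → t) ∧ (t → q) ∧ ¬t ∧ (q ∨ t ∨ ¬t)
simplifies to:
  False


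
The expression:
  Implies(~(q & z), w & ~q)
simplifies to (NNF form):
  (q & z) | (w & ~q)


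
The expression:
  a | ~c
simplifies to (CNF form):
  a | ~c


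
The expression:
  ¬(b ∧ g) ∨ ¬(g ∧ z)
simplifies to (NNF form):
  ¬b ∨ ¬g ∨ ¬z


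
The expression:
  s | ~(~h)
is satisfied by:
  {s: True, h: True}
  {s: True, h: False}
  {h: True, s: False}


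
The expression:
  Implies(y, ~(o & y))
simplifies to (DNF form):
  ~o | ~y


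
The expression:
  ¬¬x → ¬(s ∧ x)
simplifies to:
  ¬s ∨ ¬x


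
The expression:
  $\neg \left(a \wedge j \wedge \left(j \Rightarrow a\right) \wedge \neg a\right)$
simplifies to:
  $\text{True}$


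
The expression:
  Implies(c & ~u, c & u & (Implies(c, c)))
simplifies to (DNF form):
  u | ~c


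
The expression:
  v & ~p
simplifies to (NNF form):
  v & ~p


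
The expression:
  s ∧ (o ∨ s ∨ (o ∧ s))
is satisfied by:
  {s: True}


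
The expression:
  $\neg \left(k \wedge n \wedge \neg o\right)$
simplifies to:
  $o \vee \neg k \vee \neg n$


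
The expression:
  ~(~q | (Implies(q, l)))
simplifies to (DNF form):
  q & ~l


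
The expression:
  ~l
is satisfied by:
  {l: False}


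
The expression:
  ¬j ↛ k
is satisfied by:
  {k: True, j: False}
  {j: False, k: False}
  {j: True, k: True}


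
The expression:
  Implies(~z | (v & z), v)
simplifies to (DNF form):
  v | z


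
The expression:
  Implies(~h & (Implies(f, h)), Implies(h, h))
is always true.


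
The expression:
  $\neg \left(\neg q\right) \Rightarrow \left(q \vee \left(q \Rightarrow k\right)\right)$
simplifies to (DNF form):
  $\text{True}$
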